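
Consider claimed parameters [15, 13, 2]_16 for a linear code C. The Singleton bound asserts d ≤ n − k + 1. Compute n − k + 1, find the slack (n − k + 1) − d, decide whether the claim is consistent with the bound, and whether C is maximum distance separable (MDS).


Singleton RHS = n − k + 1 = 3, slack = 1, bound satisfied, not MDS.

Singleton bound: d ≤ n − k + 1.
Here n = 15, k = 13, so n − k + 1 = 3.
Given d = 2, check d ≤ 3: YES.
Slack = (n − k + 1) − d = 1.
The code is NOT MDS (slack = 1 > 0).
Description: the claimed parameters are [15, 13, 2]_16; such a code would be non-MDS.


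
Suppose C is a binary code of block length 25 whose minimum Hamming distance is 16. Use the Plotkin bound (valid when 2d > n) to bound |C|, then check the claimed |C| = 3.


Plotkin bound M ≤ 4; given |C| = 3 ≤ bound (satisfied).

Check applicability: 2d = 32, n = 25.
2d − n = 7 > 0, so Plotkin applies.
Compute d/(2d−n) = 16/7 ≈ 2.2857.
⌊d/(2d−n)⌋ = 2.
Plotkin bound: M ≤ 2·2 = 4.
Given |C| = 3, check: satisfied.
This |C| is below the Plotkin bound.


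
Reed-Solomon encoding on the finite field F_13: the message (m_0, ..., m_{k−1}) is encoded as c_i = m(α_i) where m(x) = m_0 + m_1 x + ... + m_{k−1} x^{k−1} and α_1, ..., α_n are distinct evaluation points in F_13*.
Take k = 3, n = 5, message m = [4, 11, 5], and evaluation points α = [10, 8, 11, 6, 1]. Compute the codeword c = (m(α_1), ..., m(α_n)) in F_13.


c = [3, 9, 2, 3, 7]

Message polynomial: m(x) = 4 + 11·x + 5·x^2 (mod 13).
For each evaluation point α_i, compute m(α_i) mod 13:
  α_1 = 10: Horner steps 5 → 9 → 3, so m(10) = 3.
  α_2 = 8: Horner steps 5 → 12 → 9, so m(8) = 9.
  α_3 = 11: Horner steps 5 → 1 → 2, so m(11) = 2.
  α_4 = 6: Horner steps 5 → 2 → 3, so m(6) = 3.
  α_5 = 1: Horner steps 5 → 3 → 7, so m(1) = 7.
Codeword c = [3, 9, 2, 3, 7] ∈ F_13^5.


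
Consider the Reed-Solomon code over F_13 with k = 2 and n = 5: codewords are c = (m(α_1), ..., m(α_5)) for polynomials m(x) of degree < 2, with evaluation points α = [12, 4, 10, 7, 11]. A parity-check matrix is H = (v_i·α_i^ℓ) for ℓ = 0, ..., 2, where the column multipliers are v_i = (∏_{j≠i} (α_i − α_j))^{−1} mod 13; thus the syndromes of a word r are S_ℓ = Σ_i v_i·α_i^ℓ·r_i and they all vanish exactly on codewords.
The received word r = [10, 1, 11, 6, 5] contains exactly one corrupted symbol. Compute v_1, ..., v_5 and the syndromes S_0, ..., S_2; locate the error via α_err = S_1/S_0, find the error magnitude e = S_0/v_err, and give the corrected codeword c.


S = (6, 1, 11), error at position 5, error magnitude e = 1, c = [10, 1, 11, 6, 4].

Step 1: column multipliers v_i = (∏_{j≠i}(α_i − α_j))^{−1} mod 13.
  i = 1 (α = 12): (12−4)(12−10)(12−7)(12−11) = 8·2·5·1 = 80 ≡ 2, so v_1 = 2^{−1} = 7 (mod 13).
  i = 2 (α = 4): (4−12)(4−10)(4−7)(4−11) = (−8)·(−6)·(−3)·(−7) = 1008 ≡ 7, so v_2 = 7^{−1} = 2 (mod 13).
  i = 3 (α = 10): (10−12)(10−4)(10−7)(10−11) = (−2)·6·3·(−1) = 36 ≡ 10, so v_3 = 10^{−1} = 4 (mod 13).
  i = 4 (α = 7): (7−12)(7−4)(7−10)(7−11) = (−5)·3·(−3)·(−4) = −180 ≡ 2, so v_4 = 2^{−1} = 7 (mod 13).
  i = 5 (α = 11): (11−12)(11−4)(11−10)(11−7) = (−1)·7·1·4 = −28 ≡ 11, so v_5 = 11^{−1} = 6 (mod 13).
  v = [7, 2, 4, 7, 6].
Step 2: syndromes of r = [10, 1, 11, 6, 5] (all sums mod 13).
  S_0 = Σ v_i r_i = 7·10 + 2·1 + 4·11 + 7·6 + 6·5 = 188 ≡ 6.
  S_1 = Σ v_i α_i r_i = 7·12·10 + 2·4·1 + 4·10·11 + 7·7·6 + 6·11·5 = 1912 ≡ 1.
  α_i^2 mod 13 = [1, 3, 9, 10, 4].
  S_2 = Σ v_i α_i^2 r_i = 7·1·10 + 2·3·1 + 4·9·11 + 7·10·6 + 6·4·5 = 1012 ≡ 11.
  S = (6, 1, 11) ≠ 0, so r is not a codeword (an error is present).
Step 3: locate the error. For a single error e at position i, S_ℓ = v_i·e·α_i^ℓ, so α_err = S_1/S_0.
  S_0^{−1} = 6^{−1} = 11 (mod 13), so α_err = 1·11 = 11 ≡ 11 = α_5. Error position i = 5.
  Consistency check: S_2/S_1 = 11·1 = 11 ≡ 11 = α_err ✓ (single-error assumption holds).
Step 4: error magnitude e = S_0/v_5 = S_0·∏_{j≠5}(α_5 − α_j) = 6·11 = 66 ≡ 1 (mod 13).
Step 5: correct position 5: c_5 = r_5 − e = 5 − 1 ≡ 4 (mod 13). Hence c = [10, 1, 11, 6, 4].
  Check: interpolating c through the α_i gives m(x) = 3 + 6·x (degree < 2) with m(α_i) = c_i for every i, so c is indeed a codeword.


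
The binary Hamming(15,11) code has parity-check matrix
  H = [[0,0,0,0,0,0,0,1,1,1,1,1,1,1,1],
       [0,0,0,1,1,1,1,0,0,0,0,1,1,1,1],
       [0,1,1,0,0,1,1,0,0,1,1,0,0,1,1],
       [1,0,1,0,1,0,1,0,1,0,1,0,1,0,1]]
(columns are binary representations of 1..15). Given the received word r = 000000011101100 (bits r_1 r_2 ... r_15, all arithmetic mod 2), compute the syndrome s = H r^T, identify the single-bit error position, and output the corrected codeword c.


s = (1, 0, 1, 0)^T, error position = 10, corrected codeword c = 000000011001100

Compute s = H r^T mod 2 one row at a time:
  s_1 = 1 + 1 + 1 + 0 + 1 + 1 + 0 + 0 = 5 ≡ 1 (mod 2).
  s_2 = 0 + 0 + 0 + 0 + 1 + 1 + 0 + 0 = 2 ≡ 0 (mod 2).
  s_3 = 0 + 0 + 0 + 0 + 1 + 0 + 0 + 0 = 1 ≡ 1 (mod 2).
  s_4 = 0 + 0 + 0 + 0 + 1 + 0 + 1 + 0 = 2 ≡ 0 (mod 2).
s = (1, 0, 1, 0)^T — this equals column 10 of H (binary 1010), so error is at position 10.
Correct: flip bit 10 of r = 000000011101100 to get c = 000000011001100.


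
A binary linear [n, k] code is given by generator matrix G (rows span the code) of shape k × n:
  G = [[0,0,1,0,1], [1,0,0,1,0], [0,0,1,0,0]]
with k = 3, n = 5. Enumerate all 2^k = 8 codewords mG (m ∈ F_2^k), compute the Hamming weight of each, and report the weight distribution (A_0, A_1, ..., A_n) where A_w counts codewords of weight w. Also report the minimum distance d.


Weight distribution: A_0 = 1, A_1 = 2, A_2 = 2, A_3 = 2, A_4 = 1. Minimum distance d = 1.

Enumerate all 2^3 = 8 messages m ∈ F_2^3.
For each, compute codeword c = mG in F_2^5, then tally its weight.
  m = 000 → c = 00000, weight = 0.
  m = 100 → c = 00101, weight = 2.
  m = 010 → c = 10010, weight = 2.
  m = 110 → c = 10111, weight = 4.
  m = 001 → c = 00100, weight = 1.
  m = 101 → c = 00001, weight = 1.
  m = 011 → c = 10110, weight = 3.
  m = 111 → c = 10011, weight = 3.
Tally weights:
  weight 0: 1 codewords.
  weight 1: 2 codewords.
  weight 2: 2 codewords.
  weight 3: 2 codewords.
  weight 4: 1 codewords.
Minimum distance d = smallest w > 0 with A_w > 0 = 1.
Sanity: Σ A_w = 8 = 2^3 = 8 ✓.


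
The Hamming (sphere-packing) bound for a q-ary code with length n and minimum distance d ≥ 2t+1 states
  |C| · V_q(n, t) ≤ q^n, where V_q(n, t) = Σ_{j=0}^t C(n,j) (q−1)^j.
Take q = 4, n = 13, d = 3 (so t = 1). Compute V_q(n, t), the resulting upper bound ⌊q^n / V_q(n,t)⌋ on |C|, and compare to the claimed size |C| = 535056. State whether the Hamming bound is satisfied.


V_q(n, t) = 40, q^n = 67108864, Hamming bound = 1677721, |C| = 535056 ≤ bound (satisfied).

Step 1: Compute V_q(n, t) = Σ_{j=0}^1 C(n, j) (q−1)^j.
  j = 0: C(13,0)·(3)^0 = 1·1 = 1.
  j = 1: C(13,1)·(3)^1 = 13·3 = 39.
  V_q(n, t) = 1 + 39 = 40.
Step 2: q^n = 4^13 = 67108864.
Step 3: Hamming bound ⌊q^n / V_q(n,t)⌋ = ⌊67108864/40⌋ = 1677721.
Step 4: Compare |C| = 535056 to 1677721: satisfied.
The claimed |C| lies below the Hamming bound.


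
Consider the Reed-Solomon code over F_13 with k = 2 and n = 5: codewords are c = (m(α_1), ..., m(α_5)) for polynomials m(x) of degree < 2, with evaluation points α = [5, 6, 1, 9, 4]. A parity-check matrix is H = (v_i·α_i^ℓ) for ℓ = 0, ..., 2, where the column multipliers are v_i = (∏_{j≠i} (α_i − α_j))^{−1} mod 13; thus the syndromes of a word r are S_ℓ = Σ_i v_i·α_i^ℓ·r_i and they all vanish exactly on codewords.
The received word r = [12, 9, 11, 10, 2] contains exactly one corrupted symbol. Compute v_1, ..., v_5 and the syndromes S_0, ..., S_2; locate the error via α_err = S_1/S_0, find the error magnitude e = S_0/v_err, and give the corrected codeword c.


S = (3, 1, 9), error at position 4, error magnitude e = 10, c = [12, 9, 11, 0, 2].

Step 1: column multipliers v_i = (∏_{j≠i}(α_i − α_j))^{−1} mod 13.
  i = 1 (α = 5): (5−6)(5−1)(5−9)(5−4) = (−1)·4·(−4)·1 = 16 ≡ 3, so v_1 = 3^{−1} = 9 (mod 13).
  i = 2 (α = 6): (6−5)(6−1)(6−9)(6−4) = 1·5·(−3)·2 = −30 ≡ 9, so v_2 = 9^{−1} = 3 (mod 13).
  i = 3 (α = 1): (1−5)(1−6)(1−9)(1−4) = (−4)·(−5)·(−8)·(−3) = 480 ≡ 12, so v_3 = 12^{−1} = 12 (mod 13).
  i = 4 (α = 9): (9−5)(9−6)(9−1)(9−4) = 4·3·8·5 = 480 ≡ 12, so v_4 = 12^{−1} = 12 (mod 13).
  i = 5 (α = 4): (4−5)(4−6)(4−1)(4−9) = (−1)·(−2)·3·(−5) = −30 ≡ 9, so v_5 = 9^{−1} = 3 (mod 13).
  v = [9, 3, 12, 12, 3].
Step 2: syndromes of r = [12, 9, 11, 10, 2] (all sums mod 13).
  S_0 = Σ v_i r_i = 9·12 + 3·9 + 12·11 + 12·10 + 3·2 = 393 ≡ 3.
  S_1 = Σ v_i α_i r_i = 9·5·12 + 3·6·9 + 12·1·11 + 12·9·10 + 3·4·2 = 1938 ≡ 1.
  α_i^2 mod 13 = [12, 10, 1, 3, 3].
  S_2 = Σ v_i α_i^2 r_i = 9·12·12 + 3·10·9 + 12·1·11 + 12·3·10 + 3·3·2 = 2076 ≡ 9.
  S = (3, 1, 9) ≠ 0, so r is not a codeword (an error is present).
Step 3: locate the error. For a single error e at position i, S_ℓ = v_i·e·α_i^ℓ, so α_err = S_1/S_0.
  S_0^{−1} = 3^{−1} = 9 (mod 13), so α_err = 1·9 = 9 ≡ 9 = α_4. Error position i = 4.
  Consistency check: S_2/S_1 = 9·1 = 9 ≡ 9 = α_err ✓ (single-error assumption holds).
Step 4: error magnitude e = S_0/v_4 = S_0·∏_{j≠4}(α_4 − α_j) = 3·12 = 36 ≡ 10 (mod 13).
Step 5: correct position 4: c_4 = r_4 − e = 10 − 10 ≡ 0 (mod 13). Hence c = [12, 9, 11, 0, 2].
  Check: interpolating c through the α_i gives m(x) = 1 + 10·x (degree < 2) with m(α_i) = c_i for every i, so c is indeed a codeword.


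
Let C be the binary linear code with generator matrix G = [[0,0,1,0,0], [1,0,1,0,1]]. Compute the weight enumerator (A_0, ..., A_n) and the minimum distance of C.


Weight distribution: A_0 = 1, A_1 = 1, A_2 = 1, A_3 = 1. Minimum distance d = 1.

Enumerate all 2^2 = 4 messages m ∈ F_2^2.
For each, compute codeword c = mG in F_2^5, then tally its weight.
  m = 00 → c = 00000, weight = 0.
  m = 10 → c = 00100, weight = 1.
  m = 01 → c = 10101, weight = 3.
  m = 11 → c = 10001, weight = 2.
Tally weights:
  weight 0: 1 codewords.
  weight 1: 1 codewords.
  weight 2: 1 codewords.
  weight 3: 1 codewords.
Minimum distance d = smallest w > 0 with A_w > 0 = 1.
Sanity: Σ A_w = 4 = 2^2 = 4 ✓.


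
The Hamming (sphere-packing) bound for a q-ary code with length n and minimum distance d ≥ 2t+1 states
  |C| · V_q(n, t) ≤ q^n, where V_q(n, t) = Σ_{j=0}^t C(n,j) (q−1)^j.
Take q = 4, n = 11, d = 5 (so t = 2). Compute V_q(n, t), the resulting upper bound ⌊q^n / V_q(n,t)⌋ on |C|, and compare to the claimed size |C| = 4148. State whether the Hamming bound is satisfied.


V_q(n, t) = 529, q^n = 4194304, Hamming bound = 7928, |C| = 4148 ≤ bound (satisfied).

Step 1: Compute V_q(n, t) = Σ_{j=0}^2 C(n, j) (q−1)^j.
  j = 0: C(11,0)·(3)^0 = 1·1 = 1.
  j = 1: C(11,1)·(3)^1 = 11·3 = 33.
  j = 2: C(11,2)·(3)^2 = 55·9 = 495.
  V_q(n, t) = 1 + 33 + 495 = 529.
Step 2: q^n = 4^11 = 4194304.
Step 3: Hamming bound ⌊q^n / V_q(n,t)⌋ = ⌊4194304/529⌋ = 7928.
Step 4: Compare |C| = 4148 to 7928: satisfied.
The claimed |C| lies below the Hamming bound.


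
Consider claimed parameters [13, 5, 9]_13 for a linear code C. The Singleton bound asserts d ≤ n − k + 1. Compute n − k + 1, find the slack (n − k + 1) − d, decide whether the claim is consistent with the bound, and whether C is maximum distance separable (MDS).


Singleton RHS = n − k + 1 = 9, slack = 0, bound satisfied, MDS.

Singleton bound: d ≤ n − k + 1.
Here n = 13, k = 5, so n − k + 1 = 9.
Given d = 9, check d ≤ 9: YES.
Slack = (n − k + 1) − d = 0.
The code is MDS (slack = 0).
Description: the claimed parameters are [13, 5, 9]_13; such a code would be MDS (meets Singleton bound).


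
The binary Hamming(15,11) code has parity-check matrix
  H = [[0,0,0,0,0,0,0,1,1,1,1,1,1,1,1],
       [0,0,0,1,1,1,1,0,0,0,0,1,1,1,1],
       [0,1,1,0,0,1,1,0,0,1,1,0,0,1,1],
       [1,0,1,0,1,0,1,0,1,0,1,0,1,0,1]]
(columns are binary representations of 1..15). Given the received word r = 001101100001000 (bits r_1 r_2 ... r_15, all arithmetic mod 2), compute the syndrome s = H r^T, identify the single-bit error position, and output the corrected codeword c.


s = (1, 0, 1, 0)^T, error position = 10, corrected codeword c = 001101100101000

Compute s = H r^T mod 2 one row at a time:
  s_1 = 0 + 0 + 0 + 0 + 1 + 0 + 0 + 0 = 1 ≡ 1 (mod 2).
  s_2 = 1 + 0 + 1 + 1 + 1 + 0 + 0 + 0 = 4 ≡ 0 (mod 2).
  s_3 = 0 + 1 + 1 + 1 + 0 + 0 + 0 + 0 = 3 ≡ 1 (mod 2).
  s_4 = 0 + 1 + 0 + 1 + 0 + 0 + 0 + 0 = 2 ≡ 0 (mod 2).
s = (1, 0, 1, 0)^T — this equals column 10 of H (binary 1010), so error is at position 10.
Correct: flip bit 10 of r = 001101100001000 to get c = 001101100101000.


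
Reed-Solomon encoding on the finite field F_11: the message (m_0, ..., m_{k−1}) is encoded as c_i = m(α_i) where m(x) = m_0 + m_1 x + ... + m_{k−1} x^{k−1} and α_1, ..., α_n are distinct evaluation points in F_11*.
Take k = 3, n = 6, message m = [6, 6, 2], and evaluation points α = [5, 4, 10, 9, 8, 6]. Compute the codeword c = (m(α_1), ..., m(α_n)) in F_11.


c = [9, 7, 2, 2, 6, 4]

Message polynomial: m(x) = 6 + 6·x + 2·x^2 (mod 11).
For each evaluation point α_i, compute m(α_i) mod 11:
  α_1 = 5: Horner steps 2 → 5 → 9, so m(5) = 9.
  α_2 = 4: Horner steps 2 → 3 → 7, so m(4) = 7.
  α_3 = 10: Horner steps 2 → 4 → 2, so m(10) = 2.
  α_4 = 9: Horner steps 2 → 2 → 2, so m(9) = 2.
  α_5 = 8: Horner steps 2 → 0 → 6, so m(8) = 6.
  α_6 = 6: Horner steps 2 → 7 → 4, so m(6) = 4.
Codeword c = [9, 7, 2, 2, 6, 4] ∈ F_11^6.


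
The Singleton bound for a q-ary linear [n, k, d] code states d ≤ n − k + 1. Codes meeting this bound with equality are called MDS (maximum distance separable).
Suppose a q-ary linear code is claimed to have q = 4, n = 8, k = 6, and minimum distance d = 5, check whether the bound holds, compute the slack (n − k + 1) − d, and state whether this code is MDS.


Singleton RHS = n − k + 1 = 3, slack = -2, bound violated (no such code; not MDS).

Singleton bound: d ≤ n − k + 1.
Here n = 8, k = 6, so n − k + 1 = 3.
Given d = 5, check d ≤ 3: NO.
Slack = (n − k + 1) − d = -2.
The slack is negative: d = 5 exceeds n − k + 1 = 3 by 2, so the Singleton bound is violated and no linear [8, 6, 5]_4 code can exist. In particular it is not MDS (MDS requires d = n − k + 1 exactly).
Description: the claimed parameters are [8, 6, 5]_4; such a code would be impossible (violates the Singleton bound).


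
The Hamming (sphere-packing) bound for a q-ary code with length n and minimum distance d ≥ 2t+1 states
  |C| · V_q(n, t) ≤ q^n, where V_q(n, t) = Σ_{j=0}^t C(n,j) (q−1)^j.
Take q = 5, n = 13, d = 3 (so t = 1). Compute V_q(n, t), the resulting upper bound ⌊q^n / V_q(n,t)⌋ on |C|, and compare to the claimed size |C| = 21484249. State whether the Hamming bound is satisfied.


V_q(n, t) = 53, q^n = 1220703125, Hamming bound = 23032134, |C| = 21484249 ≤ bound (satisfied).

Step 1: Compute V_q(n, t) = Σ_{j=0}^1 C(n, j) (q−1)^j.
  j = 0: C(13,0)·(4)^0 = 1·1 = 1.
  j = 1: C(13,1)·(4)^1 = 13·4 = 52.
  V_q(n, t) = 1 + 52 = 53.
Step 2: q^n = 5^13 = 1220703125.
Step 3: Hamming bound ⌊q^n / V_q(n,t)⌋ = ⌊1220703125/53⌋ = 23032134.
Step 4: Compare |C| = 21484249 to 23032134: satisfied.
The claimed |C| lies below the Hamming bound.


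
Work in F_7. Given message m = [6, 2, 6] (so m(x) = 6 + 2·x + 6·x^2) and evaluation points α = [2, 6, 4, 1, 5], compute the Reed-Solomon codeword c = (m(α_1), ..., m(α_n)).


c = [6, 3, 5, 0, 5]

Message polynomial: m(x) = 6 + 2·x + 6·x^2 (mod 7).
For each evaluation point α_i, compute m(α_i) mod 7:
  α_1 = 2: Horner steps 6 → 0 → 6, so m(2) = 6.
  α_2 = 6: Horner steps 6 → 3 → 3, so m(6) = 3.
  α_3 = 4: Horner steps 6 → 5 → 5, so m(4) = 5.
  α_4 = 1: Horner steps 6 → 1 → 0, so m(1) = 0.
  α_5 = 5: Horner steps 6 → 4 → 5, so m(5) = 5.
Codeword c = [6, 3, 5, 0, 5] ∈ F_7^5.


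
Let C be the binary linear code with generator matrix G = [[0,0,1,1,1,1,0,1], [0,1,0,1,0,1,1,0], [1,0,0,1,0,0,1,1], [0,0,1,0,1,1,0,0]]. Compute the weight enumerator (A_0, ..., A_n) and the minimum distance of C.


Weight distribution: A_0 = 1, A_2 = 2, A_3 = 1, A_4 = 5, A_5 = 6, A_7 = 1. Minimum distance d = 2.

Enumerate all 2^4 = 16 messages m ∈ F_2^4.
For each, compute codeword c = mG in F_2^8, then tally its weight.
  m = 0000 → c = 00000000, weight = 0.
  m = 1000 → c = 00111101, weight = 5.
  m = 0100 → c = 01010110, weight = 4.
  m = 1100 → c = 01101011, weight = 5.
  m = 0010 → c = 10010011, weight = 4.
  m = 1010 → c = 10101110, weight = 5.
  m = 0110 → c = 11000101, weight = 4.
  m = 1110 → c = 11111000, weight = 5.
  m = 0001 → c = 00101100, weight = 3.
  m = 1001 → c = 00010001, weight = 2.
  m = 0101 → c = 01111010, weight = 5.
  m = 1101 → c = 01000111, weight = 4.
  m = 0011 → c = 10111111, weight = 7.
  m = 1011 → c = 10000010, weight = 2.
  m = 0111 → c = 11101001, weight = 5.
  m = 1111 → c = 11010100, weight = 4.
Tally weights:
  weight 0: 1 codewords.
  weight 2: 2 codewords.
  weight 3: 1 codewords.
  weight 4: 5 codewords.
  weight 5: 6 codewords.
  weight 7: 1 codewords.
Minimum distance d = smallest w > 0 with A_w > 0 = 2.
Sanity: Σ A_w = 16 = 2^4 = 16 ✓.


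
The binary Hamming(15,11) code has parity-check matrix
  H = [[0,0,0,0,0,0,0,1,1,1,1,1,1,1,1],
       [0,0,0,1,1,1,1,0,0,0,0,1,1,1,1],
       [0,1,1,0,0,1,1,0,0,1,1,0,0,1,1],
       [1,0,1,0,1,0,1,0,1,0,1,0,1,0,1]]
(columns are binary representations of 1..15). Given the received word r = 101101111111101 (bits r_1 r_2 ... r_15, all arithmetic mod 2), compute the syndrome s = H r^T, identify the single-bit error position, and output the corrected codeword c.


s = (1, 0, 0, 1)^T, error position = 9, corrected codeword c = 101101110111101

Compute s = H r^T mod 2 one row at a time:
  s_1 = 1 + 1 + 1 + 1 + 1 + 1 + 0 + 1 = 7 ≡ 1 (mod 2).
  s_2 = 1 + 0 + 1 + 1 + 1 + 1 + 0 + 1 = 6 ≡ 0 (mod 2).
  s_3 = 0 + 1 + 1 + 1 + 1 + 1 + 0 + 1 = 6 ≡ 0 (mod 2).
  s_4 = 1 + 1 + 0 + 1 + 1 + 1 + 1 + 1 = 7 ≡ 1 (mod 2).
s = (1, 0, 0, 1)^T — this equals column 9 of H (binary 1001), so error is at position 9.
Correct: flip bit 9 of r = 101101111111101 to get c = 101101110111101.


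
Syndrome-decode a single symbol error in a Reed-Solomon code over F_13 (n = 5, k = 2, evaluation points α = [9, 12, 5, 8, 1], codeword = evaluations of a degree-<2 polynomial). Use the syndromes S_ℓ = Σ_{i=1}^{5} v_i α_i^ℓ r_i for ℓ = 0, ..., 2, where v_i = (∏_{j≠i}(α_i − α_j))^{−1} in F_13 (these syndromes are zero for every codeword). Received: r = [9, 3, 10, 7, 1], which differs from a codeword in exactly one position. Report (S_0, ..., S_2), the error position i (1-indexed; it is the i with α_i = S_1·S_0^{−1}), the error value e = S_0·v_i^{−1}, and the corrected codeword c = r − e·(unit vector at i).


S = (2, 5, 6), error at position 1, error magnitude e = 3, c = [6, 3, 10, 7, 1].

Step 1: column multipliers v_i = (∏_{j≠i}(α_i − α_j))^{−1} mod 13.
  i = 1 (α = 9): (9−12)(9−5)(9−8)(9−1) = (−3)·4·1·8 = −96 ≡ 8, so v_1 = 8^{−1} = 5 (mod 13).
  i = 2 (α = 12): (12−9)(12−5)(12−8)(12−1) = 3·7·4·11 = 924 ≡ 1, so v_2 = 1^{−1} = 1 (mod 13).
  i = 3 (α = 5): (5−9)(5−12)(5−8)(5−1) = (−4)·(−7)·(−3)·4 = −336 ≡ 2, so v_3 = 2^{−1} = 7 (mod 13).
  i = 4 (α = 8): (8−9)(8−12)(8−5)(8−1) = (−1)·(−4)·3·7 = 84 ≡ 6, so v_4 = 6^{−1} = 11 (mod 13).
  i = 5 (α = 1): (1−9)(1−12)(1−5)(1−8) = (−8)·(−11)·(−4)·(−7) = 2464 ≡ 7, so v_5 = 7^{−1} = 2 (mod 13).
  v = [5, 1, 7, 11, 2].
Step 2: syndromes of r = [9, 3, 10, 7, 1] (all sums mod 13).
  S_0 = Σ v_i r_i = 5·9 + 1·3 + 7·10 + 11·7 + 2·1 = 197 ≡ 2.
  S_1 = Σ v_i α_i r_i = 5·9·9 + 1·12·3 + 7·5·10 + 11·8·7 + 2·1·1 = 1409 ≡ 5.
  α_i^2 mod 13 = [3, 1, 12, 12, 1].
  S_2 = Σ v_i α_i^2 r_i = 5·3·9 + 1·1·3 + 7·12·10 + 11·12·7 + 2·1·1 = 1904 ≡ 6.
  S = (2, 5, 6) ≠ 0, so r is not a codeword (an error is present).
Step 3: locate the error. For a single error e at position i, S_ℓ = v_i·e·α_i^ℓ, so α_err = S_1/S_0.
  S_0^{−1} = 2^{−1} = 7 (mod 13), so α_err = 5·7 = 35 ≡ 9 = α_1. Error position i = 1.
  Consistency check: S_2/S_1 = 6·8 = 48 ≡ 9 = α_err ✓ (single-error assumption holds).
Step 4: error magnitude e = S_0/v_1 = S_0·∏_{j≠1}(α_1 − α_j) = 2·8 = 16 ≡ 3 (mod 13).
Step 5: correct position 1: c_1 = r_1 − e = 9 − 3 ≡ 6 (mod 13). Hence c = [6, 3, 10, 7, 1].
  Check: interpolating c through the α_i gives m(x) = 2 + 12·x (degree < 2) with m(α_i) = c_i for every i, so c is indeed a codeword.


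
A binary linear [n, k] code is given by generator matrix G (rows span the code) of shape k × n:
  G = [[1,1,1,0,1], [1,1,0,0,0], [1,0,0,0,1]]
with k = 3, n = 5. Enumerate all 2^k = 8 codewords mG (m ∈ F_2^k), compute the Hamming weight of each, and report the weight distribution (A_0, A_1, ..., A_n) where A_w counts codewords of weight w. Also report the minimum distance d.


Weight distribution: A_0 = 1, A_2 = 6, A_4 = 1. Minimum distance d = 2.

Enumerate all 2^3 = 8 messages m ∈ F_2^3.
For each, compute codeword c = mG in F_2^5, then tally its weight.
  m = 000 → c = 00000, weight = 0.
  m = 100 → c = 11101, weight = 4.
  m = 010 → c = 11000, weight = 2.
  m = 110 → c = 00101, weight = 2.
  m = 001 → c = 10001, weight = 2.
  m = 101 → c = 01100, weight = 2.
  m = 011 → c = 01001, weight = 2.
  m = 111 → c = 10100, weight = 2.
Tally weights:
  weight 0: 1 codewords.
  weight 2: 6 codewords.
  weight 4: 1 codewords.
Minimum distance d = smallest w > 0 with A_w > 0 = 2.
Sanity: Σ A_w = 8 = 2^3 = 8 ✓.


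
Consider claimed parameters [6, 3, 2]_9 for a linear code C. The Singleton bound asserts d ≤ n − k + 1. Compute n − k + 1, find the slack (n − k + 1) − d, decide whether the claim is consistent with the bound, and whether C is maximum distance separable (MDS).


Singleton RHS = n − k + 1 = 4, slack = 2, bound satisfied, not MDS.

Singleton bound: d ≤ n − k + 1.
Here n = 6, k = 3, so n − k + 1 = 4.
Given d = 2, check d ≤ 4: YES.
Slack = (n − k + 1) − d = 2.
The code is NOT MDS (slack = 2 > 0).
Description: the claimed parameters are [6, 3, 2]_9; such a code would be non-MDS.


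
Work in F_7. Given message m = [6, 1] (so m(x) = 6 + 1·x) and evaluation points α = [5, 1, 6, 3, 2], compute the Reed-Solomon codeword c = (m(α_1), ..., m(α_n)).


c = [4, 0, 5, 2, 1]

Message polynomial: m(x) = 6 + 1·x (mod 7).
For each evaluation point α_i, compute m(α_i) mod 7:
  α_1 = 5: Horner steps 1 → 4, so m(5) = 4.
  α_2 = 1: Horner steps 1 → 0, so m(1) = 0.
  α_3 = 6: Horner steps 1 → 5, so m(6) = 5.
  α_4 = 3: Horner steps 1 → 2, so m(3) = 2.
  α_5 = 2: Horner steps 1 → 1, so m(2) = 1.
Codeword c = [4, 0, 5, 2, 1] ∈ F_7^5.


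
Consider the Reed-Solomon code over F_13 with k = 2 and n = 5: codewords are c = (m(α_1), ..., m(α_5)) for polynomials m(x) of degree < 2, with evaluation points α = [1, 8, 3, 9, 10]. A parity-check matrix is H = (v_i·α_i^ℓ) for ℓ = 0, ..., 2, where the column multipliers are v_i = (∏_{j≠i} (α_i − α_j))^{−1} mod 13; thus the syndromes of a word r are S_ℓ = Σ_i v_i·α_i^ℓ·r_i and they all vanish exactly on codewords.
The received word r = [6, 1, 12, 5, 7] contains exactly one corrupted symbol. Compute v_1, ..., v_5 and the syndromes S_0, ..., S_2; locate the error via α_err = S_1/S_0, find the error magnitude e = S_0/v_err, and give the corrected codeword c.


S = (10, 12, 4), error at position 4, error magnitude e = 1, c = [6, 1, 12, 4, 7].

Step 1: column multipliers v_i = (∏_{j≠i}(α_i − α_j))^{−1} mod 13.
  i = 1 (α = 1): (1−8)(1−3)(1−9)(1−10) = (−7)·(−2)·(−8)·(−9) = 1008 ≡ 7, so v_1 = 7^{−1} = 2 (mod 13).
  i = 2 (α = 8): (8−1)(8−3)(8−9)(8−10) = 7·5·(−1)·(−2) = 70 ≡ 5, so v_2 = 5^{−1} = 8 (mod 13).
  i = 3 (α = 3): (3−1)(3−8)(3−9)(3−10) = 2·(−5)·(−6)·(−7) = −420 ≡ 9, so v_3 = 9^{−1} = 3 (mod 13).
  i = 4 (α = 9): (9−1)(9−8)(9−3)(9−10) = 8·1·6·(−1) = −48 ≡ 4, so v_4 = 4^{−1} = 10 (mod 13).
  i = 5 (α = 10): (10−1)(10−8)(10−3)(10−9) = 9·2·7·1 = 126 ≡ 9, so v_5 = 9^{−1} = 3 (mod 13).
  v = [2, 8, 3, 10, 3].
Step 2: syndromes of r = [6, 1, 12, 5, 7] (all sums mod 13).
  S_0 = Σ v_i r_i = 2·6 + 8·1 + 3·12 + 10·5 + 3·7 = 127 ≡ 10.
  S_1 = Σ v_i α_i r_i = 2·1·6 + 8·8·1 + 3·3·12 + 10·9·5 + 3·10·7 = 844 ≡ 12.
  α_i^2 mod 13 = [1, 12, 9, 3, 9].
  S_2 = Σ v_i α_i^2 r_i = 2·1·6 + 8·12·1 + 3·9·12 + 10·3·5 + 3·9·7 = 771 ≡ 4.
  S = (10, 12, 4) ≠ 0, so r is not a codeword (an error is present).
Step 3: locate the error. For a single error e at position i, S_ℓ = v_i·e·α_i^ℓ, so α_err = S_1/S_0.
  S_0^{−1} = 10^{−1} = 4 (mod 13), so α_err = 12·4 = 48 ≡ 9 = α_4. Error position i = 4.
  Consistency check: S_2/S_1 = 4·12 = 48 ≡ 9 = α_err ✓ (single-error assumption holds).
Step 4: error magnitude e = S_0/v_4 = S_0·∏_{j≠4}(α_4 − α_j) = 10·4 = 40 ≡ 1 (mod 13).
Step 5: correct position 4: c_4 = r_4 − e = 5 − 1 ≡ 4 (mod 13). Hence c = [6, 1, 12, 4, 7].
  Check: interpolating c through the α_i gives m(x) = 3 + 3·x (degree < 2) with m(α_i) = c_i for every i, so c is indeed a codeword.


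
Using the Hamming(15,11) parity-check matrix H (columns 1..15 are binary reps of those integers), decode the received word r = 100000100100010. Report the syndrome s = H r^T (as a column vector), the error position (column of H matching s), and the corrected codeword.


s = (0, 0, 1, 0)^T, error position = 2, corrected codeword c = 110000100100010

Compute s = H r^T mod 2 one row at a time:
  s_1 = 0 + 0 + 1 + 0 + 0 + 0 + 1 + 0 = 2 ≡ 0 (mod 2).
  s_2 = 0 + 0 + 0 + 1 + 0 + 0 + 1 + 0 = 2 ≡ 0 (mod 2).
  s_3 = 0 + 0 + 0 + 1 + 1 + 0 + 1 + 0 = 3 ≡ 1 (mod 2).
  s_4 = 1 + 0 + 0 + 1 + 0 + 0 + 0 + 0 = 2 ≡ 0 (mod 2).
s = (0, 0, 1, 0)^T — this equals column 2 of H (binary 0010), so error is at position 2.
Correct: flip bit 2 of r = 100000100100010 to get c = 110000100100010.


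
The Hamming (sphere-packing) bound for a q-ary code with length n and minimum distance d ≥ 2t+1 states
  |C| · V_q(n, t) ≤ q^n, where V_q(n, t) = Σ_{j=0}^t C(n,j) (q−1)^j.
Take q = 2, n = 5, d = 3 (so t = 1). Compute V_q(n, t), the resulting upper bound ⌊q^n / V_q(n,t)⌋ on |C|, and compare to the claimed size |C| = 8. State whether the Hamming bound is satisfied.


V_q(n, t) = 6, q^n = 32, Hamming bound = 5, |C| = 8 > bound (violated).

Step 1: Compute V_q(n, t) = Σ_{j=0}^1 C(n, j) (q−1)^j.
  j = 0: C(5,0)·(1)^0 = 1·1 = 1.
  j = 1: C(5,1)·(1)^1 = 5·1 = 5.
  V_q(n, t) = 1 + 5 = 6.
Step 2: q^n = 2^5 = 32.
Step 3: Hamming bound ⌊q^n / V_q(n,t)⌋ = ⌊32/6⌋ = 5.
Step 4: Compare |C| = 8 to 5: violated.
The claimed |C| lies above the Hamming bound, so no 2-ary code of length 5 with d ≥ 3 can have 8 codewords.


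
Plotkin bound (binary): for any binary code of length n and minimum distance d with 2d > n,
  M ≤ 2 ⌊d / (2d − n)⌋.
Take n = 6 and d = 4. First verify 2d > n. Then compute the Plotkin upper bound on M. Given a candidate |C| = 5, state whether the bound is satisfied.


Plotkin bound M ≤ 4; given |C| = 5 > bound (violated).

Check applicability: 2d = 8, n = 6.
2d − n = 2 > 0, so Plotkin applies.
Compute d/(2d−n) = 4/2 ≈ 2.0000.
⌊d/(2d−n)⌋ = 2.
Plotkin bound: M ≤ 2·2 = 4.
Given |C| = 5, check: VIOLATED.
This |C| is above the Plotkin bound, so no binary code with n = 6, d = 4 and 5 codewords exists.


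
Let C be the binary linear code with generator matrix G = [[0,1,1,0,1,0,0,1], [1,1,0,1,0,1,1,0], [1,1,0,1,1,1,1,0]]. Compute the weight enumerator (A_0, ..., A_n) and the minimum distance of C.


Weight distribution: A_0 = 1, A_1 = 1, A_3 = 1, A_4 = 1, A_5 = 1, A_6 = 2, A_7 = 1. Minimum distance d = 1.

Enumerate all 2^3 = 8 messages m ∈ F_2^3.
For each, compute codeword c = mG in F_2^8, then tally its weight.
  m = 000 → c = 00000000, weight = 0.
  m = 100 → c = 01101001, weight = 4.
  m = 010 → c = 11010110, weight = 5.
  m = 110 → c = 10111111, weight = 7.
  m = 001 → c = 11011110, weight = 6.
  m = 101 → c = 10110111, weight = 6.
  m = 011 → c = 00001000, weight = 1.
  m = 111 → c = 01100001, weight = 3.
Tally weights:
  weight 0: 1 codewords.
  weight 1: 1 codewords.
  weight 3: 1 codewords.
  weight 4: 1 codewords.
  weight 5: 1 codewords.
  weight 6: 2 codewords.
  weight 7: 1 codewords.
Minimum distance d = smallest w > 0 with A_w > 0 = 1.
Sanity: Σ A_w = 8 = 2^3 = 8 ✓.


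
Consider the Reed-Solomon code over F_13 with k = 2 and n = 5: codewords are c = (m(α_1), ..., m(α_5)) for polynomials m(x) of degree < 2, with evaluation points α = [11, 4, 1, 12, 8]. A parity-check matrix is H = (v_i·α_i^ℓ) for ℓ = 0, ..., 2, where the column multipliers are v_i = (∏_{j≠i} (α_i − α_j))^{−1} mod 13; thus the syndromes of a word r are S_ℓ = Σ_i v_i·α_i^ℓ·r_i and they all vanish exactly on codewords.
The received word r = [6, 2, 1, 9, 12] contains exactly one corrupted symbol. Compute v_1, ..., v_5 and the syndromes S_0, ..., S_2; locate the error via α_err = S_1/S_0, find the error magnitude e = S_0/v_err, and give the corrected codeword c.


S = (10, 6, 1), error at position 1, error magnitude e = 6, c = [0, 2, 1, 9, 12].

Step 1: column multipliers v_i = (∏_{j≠i}(α_i − α_j))^{−1} mod 13.
  i = 1 (α = 11): (11−4)(11−1)(11−12)(11−8) = 7·10·(−1)·3 = −210 ≡ 11, so v_1 = 11^{−1} = 6 (mod 13).
  i = 2 (α = 4): (4−11)(4−1)(4−12)(4−8) = (−7)·3·(−8)·(−4) = −672 ≡ 4, so v_2 = 4^{−1} = 10 (mod 13).
  i = 3 (α = 1): (1−11)(1−4)(1−12)(1−8) = (−10)·(−3)·(−11)·(−7) = 2310 ≡ 9, so v_3 = 9^{−1} = 3 (mod 13).
  i = 4 (α = 12): (12−11)(12−4)(12−1)(12−8) = 1·8·11·4 = 352 ≡ 1, so v_4 = 1^{−1} = 1 (mod 13).
  i = 5 (α = 8): (8−11)(8−4)(8−1)(8−12) = (−3)·4·7·(−4) = 336 ≡ 11, so v_5 = 11^{−1} = 6 (mod 13).
  v = [6, 10, 3, 1, 6].
Step 2: syndromes of r = [6, 2, 1, 9, 12] (all sums mod 13).
  S_0 = Σ v_i r_i = 6·6 + 10·2 + 3·1 + 1·9 + 6·12 = 140 ≡ 10.
  S_1 = Σ v_i α_i r_i = 6·11·6 + 10·4·2 + 3·1·1 + 1·12·9 + 6·8·12 = 1163 ≡ 6.
  α_i^2 mod 13 = [4, 3, 1, 1, 12].
  S_2 = Σ v_i α_i^2 r_i = 6·4·6 + 10·3·2 + 3·1·1 + 1·1·9 + 6·12·12 = 1080 ≡ 1.
  S = (10, 6, 1) ≠ 0, so r is not a codeword (an error is present).
Step 3: locate the error. For a single error e at position i, S_ℓ = v_i·e·α_i^ℓ, so α_err = S_1/S_0.
  S_0^{−1} = 10^{−1} = 4 (mod 13), so α_err = 6·4 = 24 ≡ 11 = α_1. Error position i = 1.
  Consistency check: S_2/S_1 = 1·11 = 11 ≡ 11 = α_err ✓ (single-error assumption holds).
Step 4: error magnitude e = S_0/v_1 = S_0·∏_{j≠1}(α_1 − α_j) = 10·11 = 110 ≡ 6 (mod 13).
Step 5: correct position 1: c_1 = r_1 − e = 6 − 6 ≡ 0 (mod 13). Hence c = [0, 2, 1, 9, 12].
  Check: interpolating c through the α_i gives m(x) = 5 + 9·x (degree < 2) with m(α_i) = c_i for every i, so c is indeed a codeword.


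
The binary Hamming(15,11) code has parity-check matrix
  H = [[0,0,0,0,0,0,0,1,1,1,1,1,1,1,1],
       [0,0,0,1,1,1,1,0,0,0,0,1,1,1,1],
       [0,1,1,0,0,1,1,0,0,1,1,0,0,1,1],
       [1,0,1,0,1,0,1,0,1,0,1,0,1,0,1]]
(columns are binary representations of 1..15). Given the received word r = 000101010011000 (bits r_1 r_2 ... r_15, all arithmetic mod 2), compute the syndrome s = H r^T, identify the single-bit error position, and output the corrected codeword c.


s = (1, 1, 0, 1)^T, error position = 13, corrected codeword c = 000101010011100

Compute s = H r^T mod 2 one row at a time:
  s_1 = 1 + 0 + 0 + 1 + 1 + 0 + 0 + 0 = 3 ≡ 1 (mod 2).
  s_2 = 1 + 0 + 1 + 0 + 1 + 0 + 0 + 0 = 3 ≡ 1 (mod 2).
  s_3 = 0 + 0 + 1 + 0 + 0 + 1 + 0 + 0 = 2 ≡ 0 (mod 2).
  s_4 = 0 + 0 + 0 + 0 + 0 + 1 + 0 + 0 = 1 ≡ 1 (mod 2).
s = (1, 1, 0, 1)^T — this equals column 13 of H (binary 1101), so error is at position 13.
Correct: flip bit 13 of r = 000101010011000 to get c = 000101010011100.


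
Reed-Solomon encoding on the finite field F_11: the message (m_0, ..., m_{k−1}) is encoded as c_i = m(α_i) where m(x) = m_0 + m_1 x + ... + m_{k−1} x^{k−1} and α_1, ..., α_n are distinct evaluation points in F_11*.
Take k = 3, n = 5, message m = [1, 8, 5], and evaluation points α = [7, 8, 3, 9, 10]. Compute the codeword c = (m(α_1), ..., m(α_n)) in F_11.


c = [5, 0, 4, 5, 9]

Message polynomial: m(x) = 1 + 8·x + 5·x^2 (mod 11).
For each evaluation point α_i, compute m(α_i) mod 11:
  α_1 = 7: Horner steps 5 → 10 → 5, so m(7) = 5.
  α_2 = 8: Horner steps 5 → 4 → 0, so m(8) = 0.
  α_3 = 3: Horner steps 5 → 1 → 4, so m(3) = 4.
  α_4 = 9: Horner steps 5 → 9 → 5, so m(9) = 5.
  α_5 = 10: Horner steps 5 → 3 → 9, so m(10) = 9.
Codeword c = [5, 0, 4, 5, 9] ∈ F_11^5.


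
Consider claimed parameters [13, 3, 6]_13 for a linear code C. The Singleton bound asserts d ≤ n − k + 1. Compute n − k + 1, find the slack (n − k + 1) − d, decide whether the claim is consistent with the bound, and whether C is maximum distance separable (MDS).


Singleton RHS = n − k + 1 = 11, slack = 5, bound satisfied, not MDS.

Singleton bound: d ≤ n − k + 1.
Here n = 13, k = 3, so n − k + 1 = 11.
Given d = 6, check d ≤ 11: YES.
Slack = (n − k + 1) − d = 5.
The code is NOT MDS (slack = 5 > 0).
Description: the claimed parameters are [13, 3, 6]_13; such a code would be non-MDS.


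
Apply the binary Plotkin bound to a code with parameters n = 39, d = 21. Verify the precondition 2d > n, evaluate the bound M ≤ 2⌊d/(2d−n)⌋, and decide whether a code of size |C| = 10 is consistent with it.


Plotkin bound M ≤ 14; given |C| = 10 ≤ bound (satisfied).

Check applicability: 2d = 42, n = 39.
2d − n = 3 > 0, so Plotkin applies.
Compute d/(2d−n) = 21/3 ≈ 7.0000.
⌊d/(2d−n)⌋ = 7.
Plotkin bound: M ≤ 2·7 = 14.
Given |C| = 10, check: satisfied.
This |C| is below the Plotkin bound.


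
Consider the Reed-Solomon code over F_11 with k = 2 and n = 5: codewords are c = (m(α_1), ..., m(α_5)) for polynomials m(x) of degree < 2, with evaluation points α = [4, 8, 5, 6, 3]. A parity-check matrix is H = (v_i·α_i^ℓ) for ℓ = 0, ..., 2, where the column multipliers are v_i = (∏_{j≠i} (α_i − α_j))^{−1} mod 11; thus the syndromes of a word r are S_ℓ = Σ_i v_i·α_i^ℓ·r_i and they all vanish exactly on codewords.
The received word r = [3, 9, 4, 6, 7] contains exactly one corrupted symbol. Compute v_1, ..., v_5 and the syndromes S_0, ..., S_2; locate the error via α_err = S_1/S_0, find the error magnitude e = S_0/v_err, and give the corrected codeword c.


S = (10, 6, 8), error at position 3, error magnitude e = 5, c = [3, 9, 10, 6, 7].

Step 1: column multipliers v_i = (∏_{j≠i}(α_i − α_j))^{−1} mod 11.
  i = 1 (α = 4): (4−8)(4−5)(4−6)(4−3) = (−4)·(−1)·(−2)·1 = −8 ≡ 3, so v_1 = 3^{−1} = 4 (mod 11).
  i = 2 (α = 8): (8−4)(8−5)(8−6)(8−3) = 4·3·2·5 = 120 ≡ 10, so v_2 = 10^{−1} = 10 (mod 11).
  i = 3 (α = 5): (5−4)(5−8)(5−6)(5−3) = 1·(−3)·(−1)·2 = 6 ≡ 6, so v_3 = 6^{−1} = 2 (mod 11).
  i = 4 (α = 6): (6−4)(6−8)(6−5)(6−3) = 2·(−2)·1·3 = −12 ≡ 10, so v_4 = 10^{−1} = 10 (mod 11).
  i = 5 (α = 3): (3−4)(3−8)(3−5)(3−6) = (−1)·(−5)·(−2)·(−3) = 30 ≡ 8, so v_5 = 8^{−1} = 7 (mod 11).
  v = [4, 10, 2, 10, 7].
Step 2: syndromes of r = [3, 9, 4, 6, 7] (all sums mod 11).
  S_0 = Σ v_i r_i = 4·3 + 10·9 + 2·4 + 10·6 + 7·7 = 219 ≡ 10.
  S_1 = Σ v_i α_i r_i = 4·4·3 + 10·8·9 + 2·5·4 + 10·6·6 + 7·3·7 = 1315 ≡ 6.
  α_i^2 mod 11 = [5, 9, 3, 3, 9].
  S_2 = Σ v_i α_i^2 r_i = 4·5·3 + 10·9·9 + 2·3·4 + 10·3·6 + 7·9·7 = 1515 ≡ 8.
  S = (10, 6, 8) ≠ 0, so r is not a codeword (an error is present).
Step 3: locate the error. For a single error e at position i, S_ℓ = v_i·e·α_i^ℓ, so α_err = S_1/S_0.
  S_0^{−1} = 10^{−1} = 10 (mod 11), so α_err = 6·10 = 60 ≡ 5 = α_3. Error position i = 3.
  Consistency check: S_2/S_1 = 8·2 = 16 ≡ 5 = α_err ✓ (single-error assumption holds).
Step 4: error magnitude e = S_0/v_3 = S_0·∏_{j≠3}(α_3 − α_j) = 10·6 = 60 ≡ 5 (mod 11).
Step 5: correct position 3: c_3 = r_3 − e = 4 − 5 ≡ 10 (mod 11). Hence c = [3, 9, 10, 6, 7].
  Check: interpolating c through the α_i gives m(x) = 8 + 7·x (degree < 2) with m(α_i) = c_i for every i, so c is indeed a codeword.


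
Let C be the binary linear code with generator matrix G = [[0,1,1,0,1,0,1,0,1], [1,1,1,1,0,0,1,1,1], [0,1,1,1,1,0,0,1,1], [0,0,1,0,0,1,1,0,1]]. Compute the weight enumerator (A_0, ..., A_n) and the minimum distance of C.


Weight distribution: A_0 = 1, A_3 = 3, A_4 = 4, A_5 = 4, A_6 = 2, A_7 = 1, A_8 = 1. Minimum distance d = 3.

Enumerate all 2^4 = 16 messages m ∈ F_2^4.
For each, compute codeword c = mG in F_2^9, then tally its weight.
  m = 0000 → c = 000000000, weight = 0.
  m = 1000 → c = 011010101, weight = 5.
  m = 0100 → c = 111100111, weight = 7.
  m = 1100 → c = 100110010, weight = 4.
  m = 0010 → c = 011110011, weight = 6.
  m = 1010 → c = 000100110, weight = 3.
  m = 0110 → c = 100010100, weight = 3.
  m = 1110 → c = 111000001, weight = 4.
  m = 0001 → c = 001001101, weight = 4.
  m = 1001 → c = 010011000, weight = 3.
  m = 0101 → c = 110101010, weight = 5.
  m = 1101 → c = 101111111, weight = 8.
  m = 0011 → c = 010111110, weight = 6.
  m = 1011 → c = 001101011, weight = 5.
  m = 0111 → c = 101011001, weight = 5.
  m = 1111 → c = 110001100, weight = 4.
Tally weights:
  weight 0: 1 codewords.
  weight 3: 3 codewords.
  weight 4: 4 codewords.
  weight 5: 4 codewords.
  weight 6: 2 codewords.
  weight 7: 1 codewords.
  weight 8: 1 codewords.
Minimum distance d = smallest w > 0 with A_w > 0 = 3.
Sanity: Σ A_w = 16 = 2^4 = 16 ✓.


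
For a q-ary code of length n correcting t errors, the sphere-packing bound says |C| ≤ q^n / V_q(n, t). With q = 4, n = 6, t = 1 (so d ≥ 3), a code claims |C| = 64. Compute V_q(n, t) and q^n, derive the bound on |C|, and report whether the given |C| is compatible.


V_q(n, t) = 19, q^n = 4096, Hamming bound = 215, |C| = 64 ≤ bound (satisfied).

Step 1: Compute V_q(n, t) = Σ_{j=0}^1 C(n, j) (q−1)^j.
  j = 0: C(6,0)·(3)^0 = 1·1 = 1.
  j = 1: C(6,1)·(3)^1 = 6·3 = 18.
  V_q(n, t) = 1 + 18 = 19.
Step 2: q^n = 4^6 = 4096.
Step 3: Hamming bound ⌊q^n / V_q(n,t)⌋ = ⌊4096/19⌋ = 215.
Step 4: Compare |C| = 64 to 215: satisfied.
The claimed |C| lies below the Hamming bound.


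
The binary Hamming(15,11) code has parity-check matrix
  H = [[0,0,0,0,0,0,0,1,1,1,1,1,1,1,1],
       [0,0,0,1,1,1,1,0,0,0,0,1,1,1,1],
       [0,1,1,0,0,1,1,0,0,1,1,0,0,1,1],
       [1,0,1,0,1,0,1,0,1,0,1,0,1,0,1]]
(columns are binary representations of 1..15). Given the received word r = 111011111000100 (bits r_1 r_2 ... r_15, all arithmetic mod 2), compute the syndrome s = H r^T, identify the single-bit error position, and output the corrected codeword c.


s = (1, 0, 0, 0)^T, error position = 8, corrected codeword c = 111011101000100

Compute s = H r^T mod 2 one row at a time:
  s_1 = 1 + 1 + 0 + 0 + 0 + 1 + 0 + 0 = 3 ≡ 1 (mod 2).
  s_2 = 0 + 1 + 1 + 1 + 0 + 1 + 0 + 0 = 4 ≡ 0 (mod 2).
  s_3 = 1 + 1 + 1 + 1 + 0 + 0 + 0 + 0 = 4 ≡ 0 (mod 2).
  s_4 = 1 + 1 + 1 + 1 + 1 + 0 + 1 + 0 = 6 ≡ 0 (mod 2).
s = (1, 0, 0, 0)^T — this equals column 8 of H (binary 1000), so error is at position 8.
Correct: flip bit 8 of r = 111011111000100 to get c = 111011101000100.


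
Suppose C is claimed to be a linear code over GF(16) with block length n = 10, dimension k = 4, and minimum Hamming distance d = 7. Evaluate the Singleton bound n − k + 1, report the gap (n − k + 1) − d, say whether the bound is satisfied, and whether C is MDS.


Singleton RHS = n − k + 1 = 7, slack = 0, bound satisfied, MDS.

Singleton bound: d ≤ n − k + 1.
Here n = 10, k = 4, so n − k + 1 = 7.
Given d = 7, check d ≤ 7: YES.
Slack = (n − k + 1) − d = 0.
The code is MDS (slack = 0).
Description: the claimed parameters are [10, 4, 7]_16; such a code would be MDS (meets Singleton bound).
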